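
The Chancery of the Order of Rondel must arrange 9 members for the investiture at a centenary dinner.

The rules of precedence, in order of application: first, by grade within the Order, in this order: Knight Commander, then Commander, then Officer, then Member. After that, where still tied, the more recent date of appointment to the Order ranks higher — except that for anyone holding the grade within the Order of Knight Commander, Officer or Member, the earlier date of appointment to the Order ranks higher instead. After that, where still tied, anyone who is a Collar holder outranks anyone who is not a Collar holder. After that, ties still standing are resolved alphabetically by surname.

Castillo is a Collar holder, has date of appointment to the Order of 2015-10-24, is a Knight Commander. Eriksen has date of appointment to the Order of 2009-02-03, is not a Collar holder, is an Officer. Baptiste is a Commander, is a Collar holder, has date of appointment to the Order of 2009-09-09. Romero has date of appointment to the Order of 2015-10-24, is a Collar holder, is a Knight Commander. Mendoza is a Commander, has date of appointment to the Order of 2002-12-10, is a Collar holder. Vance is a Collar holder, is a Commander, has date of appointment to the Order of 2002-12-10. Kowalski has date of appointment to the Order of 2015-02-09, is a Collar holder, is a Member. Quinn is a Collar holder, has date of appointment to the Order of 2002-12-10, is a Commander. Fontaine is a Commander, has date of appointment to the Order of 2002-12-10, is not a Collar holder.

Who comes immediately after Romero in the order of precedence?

Baptiste

By grade within the Order: Castillo and Romero (Knight Commander); then Baptiste, Mendoza, Quinn, Vance and Fontaine (Commander); then Eriksen (Officer); then Kowalski (Member).
Castillo and Romero both have date of appointment to the Order 2015-10-24, so the next rule applies.
Castillo and Romero are each a Collar holder, so the next rule applies.
Among Castillo and Romero, alphabetically by surname: Castillo before Romero.
Among Baptiste, Mendoza, Quinn, Vance and Fontaine, by date of appointment to the Order (later first): Baptiste (2009-09-09) before Mendoza, Quinn, Vance and Fontaine (2002-12-10).
Among Mendoza, Quinn, Vance and Fontaine, a Collar holder before not a Collar holder: Mendoza, Quinn and Vance (a Collar holder) before Fontaine (not a Collar holder).
Among Mendoza, Quinn and Vance, alphabetically by surname: Mendoza before Quinn before Vance.
Order: Castillo, Romero, Baptiste, Mendoza, Quinn, Vance, Fontaine, Eriksen, Kowalski.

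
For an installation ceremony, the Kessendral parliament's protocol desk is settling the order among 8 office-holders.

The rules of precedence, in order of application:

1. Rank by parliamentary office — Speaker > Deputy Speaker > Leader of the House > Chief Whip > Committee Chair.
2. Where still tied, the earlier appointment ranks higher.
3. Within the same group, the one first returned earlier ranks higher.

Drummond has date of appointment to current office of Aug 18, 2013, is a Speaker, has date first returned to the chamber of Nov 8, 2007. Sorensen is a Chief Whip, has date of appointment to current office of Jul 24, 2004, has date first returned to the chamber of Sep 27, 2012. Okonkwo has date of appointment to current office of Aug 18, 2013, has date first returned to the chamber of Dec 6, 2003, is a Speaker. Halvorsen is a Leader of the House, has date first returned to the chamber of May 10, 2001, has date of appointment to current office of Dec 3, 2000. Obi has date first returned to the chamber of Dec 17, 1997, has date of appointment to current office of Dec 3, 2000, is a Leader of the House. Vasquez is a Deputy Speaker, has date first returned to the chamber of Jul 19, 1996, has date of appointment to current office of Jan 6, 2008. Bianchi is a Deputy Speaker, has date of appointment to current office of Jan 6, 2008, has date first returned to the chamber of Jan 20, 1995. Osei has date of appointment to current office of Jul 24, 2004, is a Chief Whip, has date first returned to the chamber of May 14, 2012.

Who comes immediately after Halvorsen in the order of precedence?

Osei

By parliamentary office: Okonkwo and Drummond (Speaker); then Bianchi and Vasquez (Deputy Speaker); then Obi and Halvorsen (Leader of the House); then Osei and Sorensen (Chief Whip).
Okonkwo and Drummond both have date of appointment to current office Aug 18, 2013, so the next rule applies.
Among Okonkwo and Drummond, by date first returned to the chamber (earlier first): Okonkwo (Dec 6, 2003) before Drummond (Nov 8, 2007).
Bianchi and Vasquez both have date of appointment to current office Jan 6, 2008, so the next rule applies.
Among Bianchi and Vasquez, by date first returned to the chamber (earlier first): Bianchi (Jan 20, 1995) before Vasquez (Jul 19, 1996).
Obi and Halvorsen both have date of appointment to current office Dec 3, 2000, so the next rule applies.
Among Obi and Halvorsen, by date first returned to the chamber (earlier first): Obi (Dec 17, 1997) before Halvorsen (May 10, 2001).
Osei and Sorensen both have date of appointment to current office Jul 24, 2004, so the next rule applies.
Among Osei and Sorensen, by date first returned to the chamber (earlier first): Osei (May 14, 2012) before Sorensen (Sep 27, 2012).
Order: Okonkwo, Drummond, Bianchi, Vasquez, Obi, Halvorsen, Osei, Sorensen.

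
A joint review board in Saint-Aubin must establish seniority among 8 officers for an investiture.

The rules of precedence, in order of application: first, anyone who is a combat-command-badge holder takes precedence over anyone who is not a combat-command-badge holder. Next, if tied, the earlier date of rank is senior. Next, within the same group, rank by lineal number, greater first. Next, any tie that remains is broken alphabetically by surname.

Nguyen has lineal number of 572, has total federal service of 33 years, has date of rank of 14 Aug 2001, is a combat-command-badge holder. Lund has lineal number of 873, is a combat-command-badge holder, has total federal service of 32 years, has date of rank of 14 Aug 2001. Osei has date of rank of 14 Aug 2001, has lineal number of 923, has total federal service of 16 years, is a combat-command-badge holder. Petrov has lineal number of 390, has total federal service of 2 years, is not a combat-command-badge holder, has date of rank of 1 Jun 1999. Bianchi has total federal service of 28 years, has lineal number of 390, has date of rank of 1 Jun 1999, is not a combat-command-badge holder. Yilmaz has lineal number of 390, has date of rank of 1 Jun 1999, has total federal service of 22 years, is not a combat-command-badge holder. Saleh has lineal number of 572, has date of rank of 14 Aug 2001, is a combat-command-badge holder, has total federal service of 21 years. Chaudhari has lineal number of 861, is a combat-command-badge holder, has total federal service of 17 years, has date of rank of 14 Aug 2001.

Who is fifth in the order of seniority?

By the first rule: Osei, Lund, Chaudhari, Nguyen and Saleh (each a combat-command-badge holder); then Bianchi, Petrov and Yilmaz (each not a combat-command-badge holder).
Osei, Lund, Chaudhari, Nguyen and Saleh all have date of rank 14 Aug 2001, so the next rule applies.
Among Osei, Lund, Chaudhari, Nguyen and Saleh, by lineal number (higher first): Osei (923) before Lund (873) before Chaudhari (861) before Nguyen and Saleh (572).
Among Nguyen and Saleh, alphabetically by surname: Nguyen before Saleh.
Bianchi, Petrov and Yilmaz all have date of rank 1 Jun 1999, so the next rule applies.
Bianchi, Petrov and Yilmaz all have lineal number 390, so the next rule applies.
Among Bianchi, Petrov and Yilmaz, alphabetically by surname: Bianchi before Petrov before Yilmaz.
Order: Osei, Lund, Chaudhari, Nguyen, Saleh, Bianchi, Petrov, Yilmaz.

Saleh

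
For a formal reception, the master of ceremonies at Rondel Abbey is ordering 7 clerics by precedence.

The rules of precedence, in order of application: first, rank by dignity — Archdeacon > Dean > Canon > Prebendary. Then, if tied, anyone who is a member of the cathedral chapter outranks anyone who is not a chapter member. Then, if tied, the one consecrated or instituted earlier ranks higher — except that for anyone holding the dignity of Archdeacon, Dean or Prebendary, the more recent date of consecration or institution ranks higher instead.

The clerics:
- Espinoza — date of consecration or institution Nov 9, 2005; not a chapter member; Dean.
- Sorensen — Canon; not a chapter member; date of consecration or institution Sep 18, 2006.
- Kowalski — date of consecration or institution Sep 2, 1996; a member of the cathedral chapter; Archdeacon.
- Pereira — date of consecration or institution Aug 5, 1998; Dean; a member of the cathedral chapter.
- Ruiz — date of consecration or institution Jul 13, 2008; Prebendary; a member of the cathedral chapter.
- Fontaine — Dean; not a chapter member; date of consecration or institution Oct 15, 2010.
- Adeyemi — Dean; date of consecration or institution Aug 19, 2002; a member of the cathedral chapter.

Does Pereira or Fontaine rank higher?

Pereira

By dignity: Kowalski (Archdeacon); then Adeyemi, Pereira, Fontaine and Espinoza (Dean); then Sorensen (Canon); then Ruiz (Prebendary).
Among Adeyemi, Pereira, Fontaine and Espinoza, a member of the cathedral chapter before not a chapter member: Adeyemi and Pereira (a member of the cathedral chapter) before Fontaine and Espinoza (not a chapter member).
Among Adeyemi and Pereira, by date of consecration or institution (later first) (reversed rule for this group): Adeyemi (Aug 19, 2002) before Pereira (Aug 5, 1998).
Among Fontaine and Espinoza, by date of consecration or institution (later first) (reversed rule for this group): Fontaine (Oct 15, 2010) before Espinoza (Nov 9, 2005).
So Pereira takes precedence.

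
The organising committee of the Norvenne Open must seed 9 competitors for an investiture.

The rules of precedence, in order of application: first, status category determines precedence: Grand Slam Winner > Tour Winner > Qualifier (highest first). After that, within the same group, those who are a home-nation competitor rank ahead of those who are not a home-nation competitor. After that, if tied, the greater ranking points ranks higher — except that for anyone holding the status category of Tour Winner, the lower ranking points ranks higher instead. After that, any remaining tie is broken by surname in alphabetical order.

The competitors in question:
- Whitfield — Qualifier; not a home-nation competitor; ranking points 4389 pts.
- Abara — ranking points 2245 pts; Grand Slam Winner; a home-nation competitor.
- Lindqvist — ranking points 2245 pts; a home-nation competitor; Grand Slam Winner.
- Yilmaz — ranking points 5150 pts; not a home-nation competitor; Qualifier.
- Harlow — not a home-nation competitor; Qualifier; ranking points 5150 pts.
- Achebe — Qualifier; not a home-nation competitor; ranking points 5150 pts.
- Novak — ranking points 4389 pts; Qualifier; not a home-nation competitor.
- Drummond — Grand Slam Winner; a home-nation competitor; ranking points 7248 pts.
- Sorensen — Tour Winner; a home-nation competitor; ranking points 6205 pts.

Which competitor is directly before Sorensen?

By status category: Drummond, Abara and Lindqvist (Grand Slam Winner); then Sorensen (Tour Winner); then Achebe, Harlow, Yilmaz, Novak and Whitfield (Qualifier).
Drummond, Abara and Lindqvist are each a home-nation competitor, so the next rule applies.
Among Drummond, Abara and Lindqvist, by ranking points (higher first): Drummond (7248 pts) before Abara and Lindqvist (2245 pts).
Among Abara and Lindqvist, alphabetically by surname: Abara before Lindqvist.
Achebe, Harlow, Yilmaz, Novak and Whitfield are each not a home-nation competitor, so the next rule applies.
Among Achebe, Harlow, Yilmaz, Novak and Whitfield, by ranking points (higher first): Achebe, Harlow and Yilmaz (5150 pts) before Novak and Whitfield (4389 pts).
Among Achebe, Harlow and Yilmaz, alphabetically by surname: Achebe before Harlow before Yilmaz.
Among Novak and Whitfield, alphabetically by surname: Novak before Whitfield.
Order: Drummond, Abara, Lindqvist, Sorensen, Achebe, Harlow, Yilmaz, Novak, Whitfield.

Lindqvist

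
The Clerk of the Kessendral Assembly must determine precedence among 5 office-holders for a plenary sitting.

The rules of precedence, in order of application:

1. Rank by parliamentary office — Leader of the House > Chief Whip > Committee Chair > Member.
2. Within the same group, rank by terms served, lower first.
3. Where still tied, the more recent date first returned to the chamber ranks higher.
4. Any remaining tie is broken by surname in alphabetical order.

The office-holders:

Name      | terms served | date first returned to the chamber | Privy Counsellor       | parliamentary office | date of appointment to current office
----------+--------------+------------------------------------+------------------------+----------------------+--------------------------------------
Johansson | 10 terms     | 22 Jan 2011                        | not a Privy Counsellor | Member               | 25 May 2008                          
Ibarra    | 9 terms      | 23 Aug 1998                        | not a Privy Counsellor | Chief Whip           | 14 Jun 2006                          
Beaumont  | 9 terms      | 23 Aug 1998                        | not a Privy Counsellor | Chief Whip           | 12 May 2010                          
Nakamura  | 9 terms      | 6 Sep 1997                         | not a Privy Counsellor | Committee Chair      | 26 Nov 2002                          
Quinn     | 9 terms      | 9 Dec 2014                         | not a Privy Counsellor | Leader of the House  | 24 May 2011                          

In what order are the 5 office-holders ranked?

Quinn, Beaumont, Ibarra, Nakamura, Johansson

By parliamentary office: Quinn (Leader of the House); then Beaumont and Ibarra (Chief Whip); then Nakamura (Committee Chair); then Johansson (Member).
Beaumont and Ibarra both have terms served 9 terms, so the next rule applies.
Beaumont and Ibarra both have date first returned to the chamber 23 Aug 1998, so the next rule applies.
Among Beaumont and Ibarra, alphabetically by surname: Beaumont before Ibarra.
Full order: Quinn, Beaumont, Ibarra, Nakamura, Johansson.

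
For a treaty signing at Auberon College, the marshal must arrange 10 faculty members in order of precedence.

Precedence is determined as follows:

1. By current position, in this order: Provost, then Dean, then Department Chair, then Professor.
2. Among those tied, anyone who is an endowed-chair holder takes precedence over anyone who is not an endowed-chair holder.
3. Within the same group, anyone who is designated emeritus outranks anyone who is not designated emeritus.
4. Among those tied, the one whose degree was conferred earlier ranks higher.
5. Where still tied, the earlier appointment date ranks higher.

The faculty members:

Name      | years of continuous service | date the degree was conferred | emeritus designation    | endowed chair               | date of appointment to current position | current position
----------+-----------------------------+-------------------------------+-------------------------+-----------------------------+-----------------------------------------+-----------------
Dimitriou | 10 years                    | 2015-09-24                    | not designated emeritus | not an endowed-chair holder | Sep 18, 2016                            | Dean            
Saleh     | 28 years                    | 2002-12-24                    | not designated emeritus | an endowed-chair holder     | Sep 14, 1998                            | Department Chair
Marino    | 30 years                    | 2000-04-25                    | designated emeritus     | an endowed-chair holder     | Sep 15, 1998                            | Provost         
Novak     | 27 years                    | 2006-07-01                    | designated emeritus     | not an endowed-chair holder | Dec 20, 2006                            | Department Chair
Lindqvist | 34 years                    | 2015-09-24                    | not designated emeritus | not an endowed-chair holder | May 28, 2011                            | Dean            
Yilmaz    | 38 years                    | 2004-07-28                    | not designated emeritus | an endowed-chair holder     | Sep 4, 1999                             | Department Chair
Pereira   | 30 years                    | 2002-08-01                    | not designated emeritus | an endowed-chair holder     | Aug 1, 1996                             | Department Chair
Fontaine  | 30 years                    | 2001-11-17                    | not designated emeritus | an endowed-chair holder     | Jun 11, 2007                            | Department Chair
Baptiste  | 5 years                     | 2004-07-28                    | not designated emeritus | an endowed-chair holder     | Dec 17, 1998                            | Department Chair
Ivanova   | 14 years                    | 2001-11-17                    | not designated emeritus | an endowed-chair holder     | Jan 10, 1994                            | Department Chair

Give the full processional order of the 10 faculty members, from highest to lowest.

By current position: Marino (Provost); then Lindqvist and Dimitriou (Dean); then Ivanova, Fontaine, Pereira, Saleh, Baptiste, Yilmaz and Novak (Department Chair).
Lindqvist and Dimitriou are each not an endowed-chair holder, so the next rule applies.
Lindqvist and Dimitriou are each not designated emeritus, so the next rule applies.
Lindqvist and Dimitriou both have date the degree was conferred 2015-09-24, so the next rule applies.
Among Lindqvist and Dimitriou, by date of appointment to current position (earlier first): Lindqvist (May 28, 2011) before Dimitriou (Sep 18, 2016).
Among Ivanova, Fontaine, Pereira, Saleh, Baptiste, Yilmaz and Novak, an endowed-chair holder before not an endowed-chair holder: Ivanova, Fontaine, Pereira, Saleh, Baptiste and Yilmaz (an endowed-chair holder) before Novak (not an endowed-chair holder).
Ivanova, Fontaine, Pereira, Saleh, Baptiste and Yilmaz are each not designated emeritus, so the next rule applies.
Among Ivanova, Fontaine, Pereira, Saleh, Baptiste and Yilmaz, by date the degree was conferred (earlier first): Ivanova and Fontaine (2001-11-17) before Pereira (2002-08-01) before Saleh (2002-12-24) before Baptiste and Yilmaz (2004-07-28).
Among Ivanova and Fontaine, by date of appointment to current position (earlier first): Ivanova (Jan 10, 1994) before Fontaine (Jun 11, 2007).
Among Baptiste and Yilmaz, by date of appointment to current position (earlier first): Baptiste (Dec 17, 1998) before Yilmaz (Sep 4, 1999).
Full order: Marino, Lindqvist, Dimitriou, Ivanova, Fontaine, Pereira, Saleh, Baptiste, Yilmaz, Novak.

Marino, Lindqvist, Dimitriou, Ivanova, Fontaine, Pereira, Saleh, Baptiste, Yilmaz, Novak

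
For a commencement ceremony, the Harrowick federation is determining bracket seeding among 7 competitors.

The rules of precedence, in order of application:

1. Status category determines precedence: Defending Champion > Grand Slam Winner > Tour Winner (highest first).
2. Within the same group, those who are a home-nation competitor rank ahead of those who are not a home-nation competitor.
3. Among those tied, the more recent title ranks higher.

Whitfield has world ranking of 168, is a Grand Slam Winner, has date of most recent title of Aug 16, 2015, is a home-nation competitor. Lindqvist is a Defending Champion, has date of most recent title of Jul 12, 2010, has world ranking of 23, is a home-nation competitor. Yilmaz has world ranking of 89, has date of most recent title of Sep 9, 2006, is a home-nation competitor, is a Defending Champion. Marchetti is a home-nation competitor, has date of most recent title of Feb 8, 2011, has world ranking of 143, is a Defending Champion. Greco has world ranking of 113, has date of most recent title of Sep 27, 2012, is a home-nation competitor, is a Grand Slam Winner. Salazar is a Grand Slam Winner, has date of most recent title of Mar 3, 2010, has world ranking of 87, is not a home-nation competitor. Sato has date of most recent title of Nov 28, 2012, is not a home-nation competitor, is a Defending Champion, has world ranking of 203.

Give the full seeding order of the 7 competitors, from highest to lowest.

By status category: Marchetti, Lindqvist, Yilmaz and Sato (Defending Champion); then Whitfield, Greco and Salazar (Grand Slam Winner).
Among Marchetti, Lindqvist, Yilmaz and Sato, a home-nation competitor before not a home-nation competitor: Marchetti, Lindqvist and Yilmaz (a home-nation competitor) before Sato (not a home-nation competitor).
Among Marchetti, Lindqvist and Yilmaz, by date of most recent title (later first): Marchetti (Feb 8, 2011) before Lindqvist (Jul 12, 2010) before Yilmaz (Sep 9, 2006).
Among Whitfield, Greco and Salazar, a home-nation competitor before not a home-nation competitor: Whitfield and Greco (a home-nation competitor) before Salazar (not a home-nation competitor).
Among Whitfield and Greco, by date of most recent title (later first): Whitfield (Aug 16, 2015) before Greco (Sep 27, 2012).
Full order: Marchetti, Lindqvist, Yilmaz, Sato, Whitfield, Greco, Salazar.

Marchetti, Lindqvist, Yilmaz, Sato, Whitfield, Greco, Salazar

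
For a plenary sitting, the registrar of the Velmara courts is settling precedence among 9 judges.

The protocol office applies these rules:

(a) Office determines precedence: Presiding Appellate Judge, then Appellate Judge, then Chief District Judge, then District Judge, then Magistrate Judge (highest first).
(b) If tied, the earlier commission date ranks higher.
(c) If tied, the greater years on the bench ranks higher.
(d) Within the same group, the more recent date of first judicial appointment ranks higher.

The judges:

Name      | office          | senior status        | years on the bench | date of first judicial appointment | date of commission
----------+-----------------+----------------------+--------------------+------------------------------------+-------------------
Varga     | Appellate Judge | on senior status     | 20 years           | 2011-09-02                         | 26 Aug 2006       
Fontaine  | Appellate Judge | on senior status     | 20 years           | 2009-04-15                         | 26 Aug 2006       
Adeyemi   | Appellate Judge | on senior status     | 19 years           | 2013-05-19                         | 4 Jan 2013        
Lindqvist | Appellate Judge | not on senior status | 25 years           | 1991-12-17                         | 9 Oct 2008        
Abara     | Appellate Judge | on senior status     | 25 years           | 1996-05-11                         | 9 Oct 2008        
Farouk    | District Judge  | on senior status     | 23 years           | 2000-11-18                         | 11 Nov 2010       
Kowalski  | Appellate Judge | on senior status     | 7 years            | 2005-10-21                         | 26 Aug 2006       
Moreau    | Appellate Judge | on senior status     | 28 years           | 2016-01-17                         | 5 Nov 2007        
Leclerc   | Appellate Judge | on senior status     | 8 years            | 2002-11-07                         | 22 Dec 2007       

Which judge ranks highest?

By office: Varga, Fontaine, Kowalski, Moreau, Leclerc, Abara, Lindqvist and Adeyemi (Appellate Judge); then Farouk (District Judge).
Among Varga, Fontaine, Kowalski, Moreau, Leclerc, Abara, Lindqvist and Adeyemi, by date of commission (earlier first): Varga, Fontaine and Kowalski (26 Aug 2006) before Moreau (5 Nov 2007) before Leclerc (22 Dec 2007) before Abara and Lindqvist (9 Oct 2008) before Adeyemi (4 Jan 2013).
Among Varga, Fontaine and Kowalski, by years on the bench (higher first): Varga and Fontaine (20 years) before Kowalski (7 years).
Among Varga and Fontaine, by date of first judicial appointment (later first): Varga (2011-09-02) before Fontaine (2009-04-15).
Abara and Lindqvist both have years on the bench 25 years, so the next rule applies.
Among Abara and Lindqvist, by date of first judicial appointment (later first): Abara (1996-05-11) before Lindqvist (1991-12-17).
Order: Varga, Fontaine, Kowalski, Moreau, Leclerc, Abara, Lindqvist, Adeyemi, Farouk.

Varga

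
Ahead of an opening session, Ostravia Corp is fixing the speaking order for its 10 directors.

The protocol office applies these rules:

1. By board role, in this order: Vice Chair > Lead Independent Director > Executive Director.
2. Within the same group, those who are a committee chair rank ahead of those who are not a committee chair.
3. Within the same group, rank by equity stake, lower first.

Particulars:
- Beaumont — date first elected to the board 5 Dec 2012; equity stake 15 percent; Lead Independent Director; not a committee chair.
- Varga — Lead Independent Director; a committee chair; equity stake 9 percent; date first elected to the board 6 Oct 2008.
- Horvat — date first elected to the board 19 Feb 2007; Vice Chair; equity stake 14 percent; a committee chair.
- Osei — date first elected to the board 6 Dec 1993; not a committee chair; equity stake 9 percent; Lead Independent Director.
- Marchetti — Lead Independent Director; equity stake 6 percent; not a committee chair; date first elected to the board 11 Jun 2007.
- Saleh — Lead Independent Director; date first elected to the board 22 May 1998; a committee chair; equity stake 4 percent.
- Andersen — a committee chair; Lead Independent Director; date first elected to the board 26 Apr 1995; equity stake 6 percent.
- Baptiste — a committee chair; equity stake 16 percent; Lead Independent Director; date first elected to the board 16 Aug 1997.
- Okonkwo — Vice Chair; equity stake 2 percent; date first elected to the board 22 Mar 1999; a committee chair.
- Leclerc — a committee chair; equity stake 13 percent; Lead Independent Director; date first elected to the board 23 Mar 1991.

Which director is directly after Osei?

Beaumont

By board role: Okonkwo and Horvat (Vice Chair); then Saleh, Andersen, Varga, Leclerc, Baptiste, Marchetti, Osei and Beaumont (Lead Independent Director).
Okonkwo and Horvat are each a committee chair, so the next rule applies.
Among Okonkwo and Horvat, by equity stake (lower first): Okonkwo (2 percent) before Horvat (14 percent).
Among Saleh, Andersen, Varga, Leclerc, Baptiste, Marchetti, Osei and Beaumont, a committee chair before not a committee chair: Saleh, Andersen, Varga, Leclerc and Baptiste (a committee chair) before Marchetti, Osei and Beaumont (not a committee chair).
Among Saleh, Andersen, Varga, Leclerc and Baptiste, by equity stake (lower first): Saleh (4 percent) before Andersen (6 percent) before Varga (9 percent) before Leclerc (13 percent) before Baptiste (16 percent).
Among Marchetti, Osei and Beaumont, by equity stake (lower first): Marchetti (6 percent) before Osei (9 percent) before Beaumont (15 percent).
Order: Okonkwo, Horvat, Saleh, Andersen, Varga, Leclerc, Baptiste, Marchetti, Osei, Beaumont.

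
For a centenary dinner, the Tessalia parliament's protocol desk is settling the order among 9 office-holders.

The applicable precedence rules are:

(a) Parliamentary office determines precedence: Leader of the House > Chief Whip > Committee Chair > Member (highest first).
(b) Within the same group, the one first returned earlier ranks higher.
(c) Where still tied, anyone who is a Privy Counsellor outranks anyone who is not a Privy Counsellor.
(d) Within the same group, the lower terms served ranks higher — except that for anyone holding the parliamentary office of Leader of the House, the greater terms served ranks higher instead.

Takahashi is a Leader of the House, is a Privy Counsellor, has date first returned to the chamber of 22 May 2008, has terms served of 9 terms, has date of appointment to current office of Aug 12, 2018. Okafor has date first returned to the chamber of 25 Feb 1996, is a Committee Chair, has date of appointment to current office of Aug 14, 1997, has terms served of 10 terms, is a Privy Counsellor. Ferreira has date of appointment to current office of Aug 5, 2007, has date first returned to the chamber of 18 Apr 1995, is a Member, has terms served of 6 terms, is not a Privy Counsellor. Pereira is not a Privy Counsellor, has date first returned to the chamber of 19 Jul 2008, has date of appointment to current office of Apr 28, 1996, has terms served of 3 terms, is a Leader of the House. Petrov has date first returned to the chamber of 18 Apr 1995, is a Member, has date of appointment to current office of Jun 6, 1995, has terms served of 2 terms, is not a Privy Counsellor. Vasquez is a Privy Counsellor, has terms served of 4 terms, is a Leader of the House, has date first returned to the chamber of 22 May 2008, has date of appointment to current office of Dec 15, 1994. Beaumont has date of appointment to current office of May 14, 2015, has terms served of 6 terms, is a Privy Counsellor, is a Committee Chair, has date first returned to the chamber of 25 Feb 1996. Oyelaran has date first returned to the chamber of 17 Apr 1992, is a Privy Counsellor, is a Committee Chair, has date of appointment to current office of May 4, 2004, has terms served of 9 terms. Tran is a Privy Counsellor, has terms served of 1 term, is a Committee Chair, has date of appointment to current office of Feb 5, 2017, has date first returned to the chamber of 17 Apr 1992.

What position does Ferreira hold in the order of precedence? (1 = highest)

9

By parliamentary office: Takahashi, Vasquez and Pereira (Leader of the House); then Tran, Oyelaran, Beaumont and Okafor (Committee Chair); then Petrov and Ferreira (Member).
Among Takahashi, Vasquez and Pereira, by date first returned to the chamber (earlier first): Takahashi and Vasquez (22 May 2008) before Pereira (19 Jul 2008).
Takahashi and Vasquez are each a Privy Counsellor, so the next rule applies.
Among Takahashi and Vasquez, by terms served (higher first) (reversed rule for this group): Takahashi (9 terms) before Vasquez (4 terms).
Among Tran, Oyelaran, Beaumont and Okafor, by date first returned to the chamber (earlier first): Tran and Oyelaran (17 Apr 1992) before Beaumont and Okafor (25 Feb 1996).
Tran and Oyelaran are each a Privy Counsellor, so the next rule applies.
Among Tran and Oyelaran, by terms served (lower first): Tran (1 term) before Oyelaran (9 terms).
Beaumont and Okafor are each a Privy Counsellor, so the next rule applies.
Among Beaumont and Okafor, by terms served (lower first): Beaumont (6 terms) before Okafor (10 terms).
Petrov and Ferreira both have date first returned to the chamber 18 Apr 1995, so the next rule applies.
Petrov and Ferreira are each not a Privy Counsellor, so the next rule applies.
Among Petrov and Ferreira, by terms served (lower first): Petrov (2 terms) before Ferreira (6 terms).
Order: Takahashi, Vasquez, Pereira, Tran, Oyelaran, Beaumont, Okafor, Petrov, Ferreira. So position 9.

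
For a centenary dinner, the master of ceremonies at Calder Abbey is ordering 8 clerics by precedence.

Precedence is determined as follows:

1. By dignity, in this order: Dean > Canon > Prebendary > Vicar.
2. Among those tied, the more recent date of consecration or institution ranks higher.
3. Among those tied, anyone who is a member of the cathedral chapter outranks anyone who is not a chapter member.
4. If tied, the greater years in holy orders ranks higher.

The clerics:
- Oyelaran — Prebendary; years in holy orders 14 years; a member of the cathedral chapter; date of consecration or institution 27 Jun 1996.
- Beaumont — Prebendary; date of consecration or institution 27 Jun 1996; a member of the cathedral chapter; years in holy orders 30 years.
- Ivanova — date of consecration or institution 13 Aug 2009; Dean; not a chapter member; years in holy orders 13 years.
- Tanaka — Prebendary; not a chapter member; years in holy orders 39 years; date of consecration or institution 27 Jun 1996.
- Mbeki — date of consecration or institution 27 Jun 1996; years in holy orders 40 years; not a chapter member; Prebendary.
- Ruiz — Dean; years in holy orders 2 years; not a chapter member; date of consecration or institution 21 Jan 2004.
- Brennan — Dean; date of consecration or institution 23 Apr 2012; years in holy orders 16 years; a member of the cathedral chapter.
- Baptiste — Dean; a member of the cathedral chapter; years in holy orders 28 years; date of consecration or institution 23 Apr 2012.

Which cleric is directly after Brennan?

By dignity: Baptiste, Brennan, Ivanova and Ruiz (Dean); then Beaumont, Oyelaran, Mbeki and Tanaka (Prebendary).
Among Baptiste, Brennan, Ivanova and Ruiz, by date of consecration or institution (later first): Baptiste and Brennan (23 Apr 2012) before Ivanova (13 Aug 2009) before Ruiz (21 Jan 2004).
Baptiste and Brennan are each a member of the cathedral chapter, so the next rule applies.
Among Baptiste and Brennan, by years in holy orders (higher first): Baptiste (28 years) before Brennan (16 years).
Beaumont, Oyelaran, Mbeki and Tanaka all have date of consecration or institution 27 Jun 1996, so the next rule applies.
Among Beaumont, Oyelaran, Mbeki and Tanaka, a member of the cathedral chapter before not a chapter member: Beaumont and Oyelaran (a member of the cathedral chapter) before Mbeki and Tanaka (not a chapter member).
Among Beaumont and Oyelaran, by years in holy orders (higher first): Beaumont (30 years) before Oyelaran (14 years).
Among Mbeki and Tanaka, by years in holy orders (higher first): Mbeki (40 years) before Tanaka (39 years).
Order: Baptiste, Brennan, Ivanova, Ruiz, Beaumont, Oyelaran, Mbeki, Tanaka.

Ivanova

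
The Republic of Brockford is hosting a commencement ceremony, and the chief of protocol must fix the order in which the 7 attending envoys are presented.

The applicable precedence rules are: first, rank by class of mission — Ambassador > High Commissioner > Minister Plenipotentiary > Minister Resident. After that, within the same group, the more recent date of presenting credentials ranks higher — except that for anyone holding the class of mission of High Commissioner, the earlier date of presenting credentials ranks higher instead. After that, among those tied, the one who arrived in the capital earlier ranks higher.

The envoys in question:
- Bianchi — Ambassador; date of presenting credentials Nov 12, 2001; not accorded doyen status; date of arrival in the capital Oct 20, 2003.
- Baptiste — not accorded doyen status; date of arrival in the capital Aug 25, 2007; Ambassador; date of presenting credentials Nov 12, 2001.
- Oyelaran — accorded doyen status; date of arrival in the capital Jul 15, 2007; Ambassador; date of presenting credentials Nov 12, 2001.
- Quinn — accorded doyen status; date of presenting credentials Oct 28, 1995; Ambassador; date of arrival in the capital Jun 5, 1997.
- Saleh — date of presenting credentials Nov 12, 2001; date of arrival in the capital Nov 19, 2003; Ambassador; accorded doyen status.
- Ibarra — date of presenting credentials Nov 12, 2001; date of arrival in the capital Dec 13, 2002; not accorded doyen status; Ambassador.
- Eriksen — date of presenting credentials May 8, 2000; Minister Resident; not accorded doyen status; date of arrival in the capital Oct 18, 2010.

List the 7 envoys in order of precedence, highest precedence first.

By class of mission: Ibarra, Bianchi, Saleh, Oyelaran, Baptiste and Quinn (Ambassador); then Eriksen (Minister Resident).
Among Ibarra, Bianchi, Saleh, Oyelaran, Baptiste and Quinn, by date of presenting credentials (later first): Ibarra, Bianchi, Saleh, Oyelaran and Baptiste (Nov 12, 2001) before Quinn (Oct 28, 1995).
Among Ibarra, Bianchi, Saleh, Oyelaran and Baptiste, by date of arrival in the capital (earlier first): Ibarra (Dec 13, 2002) before Bianchi (Oct 20, 2003) before Saleh (Nov 19, 2003) before Oyelaran (Jul 15, 2007) before Baptiste (Aug 25, 2007).
Full order: Ibarra, Bianchi, Saleh, Oyelaran, Baptiste, Quinn, Eriksen.

Ibarra, Bianchi, Saleh, Oyelaran, Baptiste, Quinn, Eriksen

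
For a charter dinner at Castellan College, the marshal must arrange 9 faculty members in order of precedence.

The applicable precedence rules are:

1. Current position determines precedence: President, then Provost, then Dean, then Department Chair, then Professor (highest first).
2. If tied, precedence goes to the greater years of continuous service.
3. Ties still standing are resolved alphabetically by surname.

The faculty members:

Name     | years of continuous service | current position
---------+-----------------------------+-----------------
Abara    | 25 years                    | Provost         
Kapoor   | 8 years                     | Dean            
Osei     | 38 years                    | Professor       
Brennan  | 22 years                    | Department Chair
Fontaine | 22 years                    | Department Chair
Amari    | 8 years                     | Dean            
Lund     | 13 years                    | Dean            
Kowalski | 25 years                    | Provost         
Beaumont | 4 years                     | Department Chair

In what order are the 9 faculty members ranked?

By current position: Abara and Kowalski (Provost); then Lund, Amari and Kapoor (Dean); then Brennan, Fontaine and Beaumont (Department Chair); then Osei (Professor).
Abara and Kowalski both have years of continuous service 25 years, so the next rule applies.
Among Abara and Kowalski, alphabetically by surname: Abara before Kowalski.
Among Lund, Amari and Kapoor, by years of continuous service (higher first): Lund (13 years) before Amari and Kapoor (8 years).
Among Amari and Kapoor, alphabetically by surname: Amari before Kapoor.
Among Brennan, Fontaine and Beaumont, by years of continuous service (higher first): Brennan and Fontaine (22 years) before Beaumont (4 years).
Among Brennan and Fontaine, alphabetically by surname: Brennan before Fontaine.
Full order: Abara, Kowalski, Lund, Amari, Kapoor, Brennan, Fontaine, Beaumont, Osei.

Abara, Kowalski, Lund, Amari, Kapoor, Brennan, Fontaine, Beaumont, Osei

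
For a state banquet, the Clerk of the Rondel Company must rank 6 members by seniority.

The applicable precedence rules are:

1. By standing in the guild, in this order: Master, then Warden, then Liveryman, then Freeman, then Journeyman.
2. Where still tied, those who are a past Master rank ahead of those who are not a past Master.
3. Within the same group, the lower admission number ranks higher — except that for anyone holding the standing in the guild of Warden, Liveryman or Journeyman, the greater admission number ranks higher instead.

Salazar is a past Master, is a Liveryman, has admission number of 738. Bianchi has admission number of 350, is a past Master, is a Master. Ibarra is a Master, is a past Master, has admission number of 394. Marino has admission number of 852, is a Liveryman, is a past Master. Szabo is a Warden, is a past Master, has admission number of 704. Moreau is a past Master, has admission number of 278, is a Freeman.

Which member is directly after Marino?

Salazar

By standing in the guild: Bianchi and Ibarra (Master); then Szabo (Warden); then Marino and Salazar (Liveryman); then Moreau (Freeman).
Bianchi and Ibarra are each a past Master, so the next rule applies.
Among Bianchi and Ibarra, by admission number (lower first): Bianchi (350) before Ibarra (394).
Marino and Salazar are each a past Master, so the next rule applies.
Among Marino and Salazar, by admission number (higher first) (reversed rule for this group): Marino (852) before Salazar (738).
Order: Bianchi, Ibarra, Szabo, Marino, Salazar, Moreau.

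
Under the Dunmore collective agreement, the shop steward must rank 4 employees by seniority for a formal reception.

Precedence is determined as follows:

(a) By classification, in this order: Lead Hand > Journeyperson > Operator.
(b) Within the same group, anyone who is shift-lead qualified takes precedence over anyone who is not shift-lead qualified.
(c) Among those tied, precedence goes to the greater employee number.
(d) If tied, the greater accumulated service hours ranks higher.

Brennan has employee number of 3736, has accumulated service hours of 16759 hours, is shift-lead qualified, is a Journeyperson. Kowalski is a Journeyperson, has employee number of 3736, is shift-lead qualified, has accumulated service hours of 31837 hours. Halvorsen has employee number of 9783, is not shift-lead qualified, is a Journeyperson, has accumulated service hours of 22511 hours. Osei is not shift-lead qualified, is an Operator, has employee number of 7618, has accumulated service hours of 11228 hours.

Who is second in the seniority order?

By classification: Kowalski, Brennan and Halvorsen (Journeyperson); then Osei (Operator).
Among Kowalski, Brennan and Halvorsen, shift-lead qualified before not shift-lead qualified: Kowalski and Brennan (shift-lead qualified) before Halvorsen (not shift-lead qualified).
Kowalski and Brennan both have employee number 3736, so the next rule applies.
Among Kowalski and Brennan, by accumulated service hours (higher first): Kowalski (31837 hours) before Brennan (16759 hours).
Order: Kowalski, Brennan, Halvorsen, Osei.

Brennan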